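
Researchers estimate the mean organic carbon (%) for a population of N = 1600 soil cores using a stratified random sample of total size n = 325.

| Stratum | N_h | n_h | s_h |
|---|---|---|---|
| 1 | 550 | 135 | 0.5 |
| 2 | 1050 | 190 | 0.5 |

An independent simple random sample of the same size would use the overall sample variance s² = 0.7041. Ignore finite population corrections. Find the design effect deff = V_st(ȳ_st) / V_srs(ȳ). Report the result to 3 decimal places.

V̂(ȳ_st) = Σ W_h² s_h²/n_h, with W_h = N_h/N and N = 1600:
  stratum 1: (550/1600)²·0.5²/135 = 0.000218822
  stratum 2: (1050/1600)²·0.5²/190 = 0.000566663
V_st = 0.000785486
V_srs = s²/n = 0.7041/325 = 0.00216646
deff = V_st / V_srs = 0.000785486/0.00216646 = 0.3626

deff ≈ 0.363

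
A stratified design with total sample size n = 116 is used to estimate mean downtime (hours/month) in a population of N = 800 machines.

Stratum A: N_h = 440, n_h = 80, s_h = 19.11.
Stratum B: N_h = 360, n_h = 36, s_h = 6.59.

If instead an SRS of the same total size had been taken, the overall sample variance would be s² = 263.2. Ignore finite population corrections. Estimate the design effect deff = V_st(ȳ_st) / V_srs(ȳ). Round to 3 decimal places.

deff ≈ 0.716

V̂(ȳ_st) = Σ W_h² s_h²/n_h, with W_h = N_h/N and N = 800:
  stratum A: (440/800)²·19.11²/80 = 1.38088
  stratum B: (360/800)²·6.59²/36 = 0.244283
V_st = 1.62517
V_srs = s²/n = 263.2/116 = 2.26897
deff = V_st / V_srs = 1.62517/2.26897 = 0.7163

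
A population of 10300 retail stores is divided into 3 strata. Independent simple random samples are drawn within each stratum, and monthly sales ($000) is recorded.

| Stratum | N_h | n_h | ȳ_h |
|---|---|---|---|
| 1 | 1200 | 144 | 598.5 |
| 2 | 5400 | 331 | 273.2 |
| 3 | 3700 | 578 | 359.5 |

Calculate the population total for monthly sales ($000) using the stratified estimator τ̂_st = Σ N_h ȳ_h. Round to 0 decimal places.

τ̂_st = Σ N_h ȳ_h = 1200·598.5 + 5400·273.2 + 3700·359.5 = 3523630

τ̂_st ≈ 3523630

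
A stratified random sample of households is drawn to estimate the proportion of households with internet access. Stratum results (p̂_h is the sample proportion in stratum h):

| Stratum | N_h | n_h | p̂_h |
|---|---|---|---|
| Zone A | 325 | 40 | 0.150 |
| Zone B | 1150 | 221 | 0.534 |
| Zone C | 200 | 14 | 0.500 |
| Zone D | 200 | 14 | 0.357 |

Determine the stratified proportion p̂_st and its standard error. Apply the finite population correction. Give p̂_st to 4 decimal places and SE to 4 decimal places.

p̂_st ≈ 0.4449, SE ≈ 0.0286

N = 1875; stratum weights W_h = N_h/N.
p̂_st = Σ W_h p̂_h = (325·0.150 + 1150·0.534 + 200·0.500 + 200·0.357)/1875 = 0.44493
V̂(p̂_st) = Σ W_h² (1 − n_h/N_h) p̂_h(1−p̂_h)/(n_h−1):
  stratum Zone A: (325/1875)²·(1 − 40/325)·0.150·0.850/39 = 8.61333e-05
  stratum Zone B: (1150/1875)²·(1 − 221/1150)·0.534·0.466/220 = 0.000343728
  stratum Zone C: (200/1875)²·(1 − 14/200)·0.500·0.500/13 = 0.000203487
  stratum Zone D: (200/1875)²·(1 − 14/200)·0.357·0.643/13 = 0.000186843
V̂(p̂_st) = 0.000820192; SE = √V̂ = 0.028639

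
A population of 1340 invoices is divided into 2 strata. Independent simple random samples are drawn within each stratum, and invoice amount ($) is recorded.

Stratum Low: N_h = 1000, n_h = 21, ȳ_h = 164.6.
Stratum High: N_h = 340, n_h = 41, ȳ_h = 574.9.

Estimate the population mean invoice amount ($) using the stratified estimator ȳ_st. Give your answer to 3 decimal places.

ȳ_st ≈ 268.706

N = Σ N_h = 1340. Stratum weights W_h = N_h/N.
ȳ_st = (1000·164.6 + 340·574.9) / 1340 = 268.70597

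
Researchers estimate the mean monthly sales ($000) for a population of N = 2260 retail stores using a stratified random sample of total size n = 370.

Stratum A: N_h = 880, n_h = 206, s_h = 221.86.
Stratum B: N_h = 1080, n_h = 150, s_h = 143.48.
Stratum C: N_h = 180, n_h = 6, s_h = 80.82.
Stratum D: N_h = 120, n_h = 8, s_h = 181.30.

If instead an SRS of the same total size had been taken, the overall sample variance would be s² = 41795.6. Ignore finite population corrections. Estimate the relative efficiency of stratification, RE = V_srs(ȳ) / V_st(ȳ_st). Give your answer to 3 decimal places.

V̂(ȳ_st) = Σ W_h² s_h²/n_h, with W_h = N_h/N and N = 2260:
  stratum A: (880/2260)²·221.86²/206 = 36.2276
  stratum B: (1080/2260)²·143.48²/150 = 31.3417
  stratum C: (180/2260)²·80.82²/6 = 6.90581
  stratum D: (120/2260)²·181.30²/8 = 11.5838
V_st = 86.0589
V_srs = s²/n = 41795.6/370 = 112.961
Relative efficiency = V_srs / V_st = 112.961/86.0589 = 1.3126

RE ≈ 1.313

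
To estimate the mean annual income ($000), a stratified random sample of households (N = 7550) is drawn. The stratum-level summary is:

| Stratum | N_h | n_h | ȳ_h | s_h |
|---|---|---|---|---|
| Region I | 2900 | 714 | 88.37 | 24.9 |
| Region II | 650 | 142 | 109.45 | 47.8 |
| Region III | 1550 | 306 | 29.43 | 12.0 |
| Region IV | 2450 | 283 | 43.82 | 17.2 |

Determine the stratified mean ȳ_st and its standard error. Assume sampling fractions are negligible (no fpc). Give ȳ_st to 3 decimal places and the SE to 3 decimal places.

ȳ_st ≈ 63.628, SE ≈ 0.614

ȳ_st = Σ W_h ȳ_h = (2900·88.37 + 650·109.45 + 1550·29.43 + 2450·43.82)/7550 = 63.62795
V̂(ȳ_st) = Σ W_h² s_h²/n_h, with W_h = N_h/N and N = 7550:
  stratum Region I: (2900/7550)²·24.9²/714 = 0.128116
  stratum Region II: (650/7550)²·47.8²/142 = 0.119261
  stratum Region III: (1550/7550)²·12.0²/306 = 0.019834
  stratum Region IV: (2450/7550)²·17.2²/283 = 0.11008
V̂(ȳ_st) = 0.377291
SE(ȳ_st) = √0.377291 = 0.61424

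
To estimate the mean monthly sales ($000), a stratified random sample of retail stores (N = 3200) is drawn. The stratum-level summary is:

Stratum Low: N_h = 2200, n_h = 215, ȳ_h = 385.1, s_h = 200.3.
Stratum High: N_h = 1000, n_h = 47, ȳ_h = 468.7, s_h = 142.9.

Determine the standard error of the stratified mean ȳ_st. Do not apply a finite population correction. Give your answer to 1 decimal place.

V̂(ȳ_st) = Σ W_h² s_h²/n_h, with W_h = N_h/N and N = 3200:
  stratum Low: (2200/3200)²·200.3²/215 = 88.2001
  stratum High: (1000/3200)²·142.9²/47 = 42.4294
V̂(ȳ_st) = 130.629
SE(ȳ_st) = √130.629 = 11.4293

SE(ȳ_st) ≈ 11.4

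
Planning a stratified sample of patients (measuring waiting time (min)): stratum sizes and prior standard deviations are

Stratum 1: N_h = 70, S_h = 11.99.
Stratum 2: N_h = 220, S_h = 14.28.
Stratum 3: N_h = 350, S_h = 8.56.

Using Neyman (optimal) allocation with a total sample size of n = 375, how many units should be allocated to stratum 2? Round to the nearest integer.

169

Neyman allocation: n_h = n · N_h S_h / Σ N_i S_i, with n = 375.
  stratum 1: N_h·S_h = 70·11.99 = 839.30
  stratum 2: N_h·S_h = 220·14.28 = 3141.60
  stratum 3: N_h·S_h = 350·8.56 = 2996.00
Σ N_h S_h = 6976.90
n for stratum 2 = 375·3141.60/6976.90 = 168.857 → 169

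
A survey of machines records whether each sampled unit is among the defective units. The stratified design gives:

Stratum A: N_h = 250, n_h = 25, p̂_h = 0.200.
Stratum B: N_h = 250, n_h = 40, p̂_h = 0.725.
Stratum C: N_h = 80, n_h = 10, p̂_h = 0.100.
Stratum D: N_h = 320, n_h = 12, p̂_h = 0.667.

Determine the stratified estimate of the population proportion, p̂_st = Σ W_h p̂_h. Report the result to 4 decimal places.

p̂_st ≈ 0.5030

N = 900; stratum weights W_h = N_h/N.
p̂_st = Σ W_h p̂_h = (250·0.200 + 250·0.725 + 80·0.100 + 320·0.667)/900 = 0.50299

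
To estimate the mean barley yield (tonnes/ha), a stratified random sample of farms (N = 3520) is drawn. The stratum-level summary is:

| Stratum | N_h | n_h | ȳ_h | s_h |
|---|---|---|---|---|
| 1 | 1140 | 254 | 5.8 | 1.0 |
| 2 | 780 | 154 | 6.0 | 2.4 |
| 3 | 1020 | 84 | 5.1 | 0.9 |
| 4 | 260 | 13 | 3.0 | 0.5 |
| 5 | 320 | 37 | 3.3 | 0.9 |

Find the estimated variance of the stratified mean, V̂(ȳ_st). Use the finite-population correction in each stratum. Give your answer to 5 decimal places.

V̂(ȳ_st) = Σ W_h² (1 − n_h/N_h) s_h²/n_h, with W_h = N_h/N and N = 3520:
  stratum 1: (1140/3520)²·(1 − 254/1140)·1.0²/254 = 0.000320937
  stratum 2: (780/3520)²·(1 − 154/780)·2.4²/154 = 0.00147396
  stratum 3: (1020/3520)²·(1 − 84/1020)·0.9²/84 = 0.000743013
  stratum 4: (260/3520)²·(1 − 13/260)·0.5²/13 = 9.96739e-05
  stratum 5: (320/3520)²·(1 − 37/320)·0.9²/37 = 0.000160005
V̂(ȳ_st) = 0.00279759

V̂(ȳ_st) ≈ 0.00280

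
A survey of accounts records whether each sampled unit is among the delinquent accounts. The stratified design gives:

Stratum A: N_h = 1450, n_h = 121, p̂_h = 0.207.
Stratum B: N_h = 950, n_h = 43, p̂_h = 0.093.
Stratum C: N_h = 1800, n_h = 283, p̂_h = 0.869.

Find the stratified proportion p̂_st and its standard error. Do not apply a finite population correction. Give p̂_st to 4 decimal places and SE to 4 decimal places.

N = 4200; stratum weights W_h = N_h/N.
p̂_st = Σ W_h p̂_h = (1450·0.207 + 950·0.093 + 1800·0.869)/4200 = 0.46493
V̂(p̂_st) = Σ W_h² p̂_h(1−p̂_h)/(n_h−1):
  stratum A: (1450/4200)²·0.207·0.793/120 = 0.000163042
  stratum B: (950/4200)²·0.093·0.907/42 = 0.000102752
  stratum C: (1800/4200)²·0.869·0.131/282 = 7.41461e-05
V̂(p̂_st) = 0.00033994; SE = √V̂ = 0.0184375

p̂_st ≈ 0.4649, SE ≈ 0.0184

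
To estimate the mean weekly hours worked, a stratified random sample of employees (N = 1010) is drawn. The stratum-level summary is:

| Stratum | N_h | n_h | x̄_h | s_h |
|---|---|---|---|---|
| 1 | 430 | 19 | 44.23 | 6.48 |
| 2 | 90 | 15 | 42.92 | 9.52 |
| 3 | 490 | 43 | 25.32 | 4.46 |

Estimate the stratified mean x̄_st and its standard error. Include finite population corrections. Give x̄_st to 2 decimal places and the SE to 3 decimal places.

x̄_st = Σ W_h x̄_h = (430·44.23 + 90·42.92 + 490·25.32)/1010 = 34.93911
V̂(x̄_st) = Σ W_h² (1 − n_h/N_h) s_h²/n_h, with W_h = N_h/N and N = 1010:
  stratum 1: (430/1010)²·(1 − 19/430)·6.48²/19 = 0.382881
  stratum 2: (90/1010)²·(1 − 15/90)·9.52²/15 = 0.0399801
  stratum 3: (490/1010)²·(1 − 43/490)·4.46²/43 = 0.0993258
V̂(x̄_st) = 0.522187
SE(x̄_st) = √0.522187 = 0.722625

x̄_st ≈ 34.94, SE ≈ 0.723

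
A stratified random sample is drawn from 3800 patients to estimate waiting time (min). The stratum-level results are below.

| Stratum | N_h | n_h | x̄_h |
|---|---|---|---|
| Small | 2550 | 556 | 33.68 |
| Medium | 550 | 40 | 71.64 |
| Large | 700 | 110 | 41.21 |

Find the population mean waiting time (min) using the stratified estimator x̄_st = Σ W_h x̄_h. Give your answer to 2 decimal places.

x̄_st ≈ 40.56

N = Σ N_h = 3800. Stratum weights W_h = N_h/N.
x̄_st = (2550·33.68 + 550·71.64 + 700·41.21) / 3800 = 40.5613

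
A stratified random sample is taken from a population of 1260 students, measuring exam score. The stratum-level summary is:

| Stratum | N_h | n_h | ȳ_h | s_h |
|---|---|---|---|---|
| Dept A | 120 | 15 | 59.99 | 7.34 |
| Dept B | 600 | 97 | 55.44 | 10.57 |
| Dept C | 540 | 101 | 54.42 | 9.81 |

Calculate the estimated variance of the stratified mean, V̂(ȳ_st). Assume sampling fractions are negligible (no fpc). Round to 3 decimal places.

V̂(ȳ_st) ≈ 0.469

V̂(ȳ_st) = Σ W_h² s_h²/n_h, with W_h = N_h/N and N = 1260:
  stratum Dept A: (120/1260)²·7.34²/15 = 0.0325778
  stratum Dept B: (600/1260)²·10.57²/97 = 0.26118
  stratum Dept C: (540/1260)²·9.81²/101 = 0.17501
V̂(ȳ_st) = 0.468768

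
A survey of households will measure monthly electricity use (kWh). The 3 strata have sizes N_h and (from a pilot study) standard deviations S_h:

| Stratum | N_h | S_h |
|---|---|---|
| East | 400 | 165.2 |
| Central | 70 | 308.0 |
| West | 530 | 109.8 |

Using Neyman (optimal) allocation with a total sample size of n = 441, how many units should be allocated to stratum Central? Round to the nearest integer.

65

Neyman allocation: n_h = n · N_h S_h / Σ N_i S_i, with n = 441.
  stratum East: N_h·S_h = 400·165.2 = 66080.00
  stratum Central: N_h·S_h = 70·308.0 = 21560.00
  stratum West: N_h·S_h = 530·109.8 = 58194.00
Σ N_h S_h = 145834.00
n for stratum Central = 441·21560.00/145834.00 = 65.197 → 65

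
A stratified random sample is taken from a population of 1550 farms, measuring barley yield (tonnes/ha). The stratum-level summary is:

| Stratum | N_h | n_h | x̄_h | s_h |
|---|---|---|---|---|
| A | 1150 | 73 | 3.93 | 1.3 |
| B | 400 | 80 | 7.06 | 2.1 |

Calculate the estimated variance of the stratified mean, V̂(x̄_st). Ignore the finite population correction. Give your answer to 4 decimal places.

V̂(x̄_st) = Σ W_h² s_h²/n_h, with W_h = N_h/N and N = 1550:
  stratum A: (1150/1550)²·1.3²/73 = 0.0127437
  stratum B: (400/1550)²·2.1²/80 = 0.00367118
V̂(x̄_st) = 0.0164149

V̂(x̄_st) ≈ 0.0164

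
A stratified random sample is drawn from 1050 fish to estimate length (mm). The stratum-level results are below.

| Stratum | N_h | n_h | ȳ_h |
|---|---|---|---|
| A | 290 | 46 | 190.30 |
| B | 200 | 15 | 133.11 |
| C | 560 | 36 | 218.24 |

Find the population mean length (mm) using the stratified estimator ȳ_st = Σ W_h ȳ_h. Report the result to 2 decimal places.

ȳ_st ≈ 194.31

N = Σ N_h = 1050. Stratum weights W_h = N_h/N.
ȳ_st = (290·190.30 + 200·133.11 + 560·218.24) / 1050 = 194.3080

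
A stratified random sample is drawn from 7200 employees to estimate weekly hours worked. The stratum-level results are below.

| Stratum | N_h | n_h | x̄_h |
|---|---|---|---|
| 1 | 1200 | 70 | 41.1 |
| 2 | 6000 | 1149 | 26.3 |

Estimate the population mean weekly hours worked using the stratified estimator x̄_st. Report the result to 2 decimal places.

x̄_st ≈ 28.77

N = Σ N_h = 7200. Stratum weights W_h = N_h/N.
x̄_st = (1200·41.1 + 6000·26.3) / 7200 = 28.7667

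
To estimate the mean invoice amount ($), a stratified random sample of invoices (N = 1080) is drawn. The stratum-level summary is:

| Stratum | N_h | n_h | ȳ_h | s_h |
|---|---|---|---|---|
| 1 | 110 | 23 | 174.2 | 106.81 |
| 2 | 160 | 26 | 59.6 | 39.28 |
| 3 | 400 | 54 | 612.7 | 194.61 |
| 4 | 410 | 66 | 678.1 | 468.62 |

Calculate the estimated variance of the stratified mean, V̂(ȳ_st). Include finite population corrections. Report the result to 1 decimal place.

V̂(ȳ_st) ≈ 490.7

V̂(ȳ_st) = Σ W_h² (1 − n_h/N_h) s_h²/n_h, with W_h = N_h/N and N = 1080:
  stratum 1: (110/1080)²·(1 − 23/110)·106.81²/23 = 4.06968
  stratum 2: (160/1080)²·(1 − 26/160)·39.28²/26 = 1.0908
  stratum 3: (400/1080)²·(1 − 54/400)·194.61²/54 = 83.2195
  stratum 4: (410/1080)²·(1 − 66/410)·468.62²/66 = 402.339
V̂(ȳ_st) = 490.719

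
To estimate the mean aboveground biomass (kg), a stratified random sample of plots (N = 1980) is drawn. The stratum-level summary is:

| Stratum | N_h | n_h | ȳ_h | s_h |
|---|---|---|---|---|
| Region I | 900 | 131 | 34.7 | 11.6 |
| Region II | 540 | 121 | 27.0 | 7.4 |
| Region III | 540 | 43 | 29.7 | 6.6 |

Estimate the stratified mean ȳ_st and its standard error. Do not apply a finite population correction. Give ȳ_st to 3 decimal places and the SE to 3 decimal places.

ȳ_st ≈ 31.236, SE ≈ 0.567

ȳ_st = Σ W_h ȳ_h = (900·34.7 + 540·27.0 + 540·29.7)/1980 = 31.23636
V̂(ȳ_st) = Σ W_h² s_h²/n_h, with W_h = N_h/N and N = 1980:
  stratum Region I: (900/1980)²·11.6²/131 = 0.212226
  stratum Region II: (540/1980)²·7.4²/121 = 0.0336616
  stratum Region III: (540/1980)²·6.6²/43 = 0.0753488
V̂(ȳ_st) = 0.321237
SE(ȳ_st) = √0.321237 = 0.566778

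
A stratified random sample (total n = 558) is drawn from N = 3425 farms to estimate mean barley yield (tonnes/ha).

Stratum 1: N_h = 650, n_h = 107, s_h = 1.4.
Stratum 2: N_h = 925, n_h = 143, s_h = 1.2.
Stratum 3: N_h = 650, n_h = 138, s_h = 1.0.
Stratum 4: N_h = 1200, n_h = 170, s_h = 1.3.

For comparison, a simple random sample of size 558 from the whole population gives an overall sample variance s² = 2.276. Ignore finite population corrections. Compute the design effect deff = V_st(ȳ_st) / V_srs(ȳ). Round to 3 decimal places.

V̂(ȳ_st) = Σ W_h² s_h²/n_h, with W_h = N_h/N and N = 3425:
  stratum 1: (650/3425)²·1.4²/107 = 0.000659748
  stratum 2: (925/3425)²·1.2²/143 = 0.000734495
  stratum 3: (650/3425)²·1.0²/138 = 0.000260992
  stratum 4: (1200/3425)²·1.3²/170 = 0.00122034
V_st = 0.00287557
V_srs = s²/n = 2.276/558 = 0.00407885
deff = V_st / V_srs = 0.00287557/0.00407885 = 0.7050

deff ≈ 0.705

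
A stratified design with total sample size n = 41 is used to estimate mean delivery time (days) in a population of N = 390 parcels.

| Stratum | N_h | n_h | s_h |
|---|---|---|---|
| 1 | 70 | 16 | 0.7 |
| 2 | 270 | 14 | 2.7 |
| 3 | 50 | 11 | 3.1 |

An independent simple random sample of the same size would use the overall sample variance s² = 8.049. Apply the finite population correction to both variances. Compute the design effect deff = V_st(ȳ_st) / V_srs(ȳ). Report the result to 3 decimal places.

deff ≈ 1.415

V̂(ȳ_st) = Σ W_h² (1 − n_h/N_h) s_h²/n_h, with W_h = N_h/N and N = 390:
  stratum 1: (70/390)²·(1 − 16/70)·0.7²/16 = 0.000761095
  stratum 2: (270/390)²·(1 − 14/270)·2.7²/14 = 0.236632
  stratum 3: (50/390)²·(1 − 11/50)·3.1²/11 = 0.0112005
V_st = 0.248594
V_srs = (1 − 41/390)·8.049/41 = 0.175679
deff = V_st / V_srs = 0.248594/0.175679 = 1.4150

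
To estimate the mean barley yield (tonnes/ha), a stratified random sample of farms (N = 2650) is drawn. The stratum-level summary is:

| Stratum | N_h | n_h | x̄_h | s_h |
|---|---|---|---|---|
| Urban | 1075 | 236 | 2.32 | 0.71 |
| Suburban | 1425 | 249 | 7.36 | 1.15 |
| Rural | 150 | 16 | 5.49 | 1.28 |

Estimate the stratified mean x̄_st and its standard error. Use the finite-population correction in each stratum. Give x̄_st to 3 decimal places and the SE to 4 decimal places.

x̄_st = Σ W_h x̄_h = (1075·2.32 + 1425·7.36 + 150·5.49)/2650 = 5.20962
V̂(x̄_st) = Σ W_h² (1 − n_h/N_h) s_h²/n_h, with W_h = N_h/N and N = 2650:
  stratum Urban: (1075/2650)²·(1 − 236/1075)·0.71²/236 = 0.000274336
  stratum Suburban: (1425/2650)²·(1 − 249/1425)·1.15²/249 = 0.00126744
  stratum Rural: (150/2650)²·(1 − 16/150)·1.28²/16 = 0.000293092
V̂(x̄_st) = 0.00183487
SE(x̄_st) = √0.00183487 = 0.0428353

x̄_st ≈ 5.210, SE ≈ 0.0428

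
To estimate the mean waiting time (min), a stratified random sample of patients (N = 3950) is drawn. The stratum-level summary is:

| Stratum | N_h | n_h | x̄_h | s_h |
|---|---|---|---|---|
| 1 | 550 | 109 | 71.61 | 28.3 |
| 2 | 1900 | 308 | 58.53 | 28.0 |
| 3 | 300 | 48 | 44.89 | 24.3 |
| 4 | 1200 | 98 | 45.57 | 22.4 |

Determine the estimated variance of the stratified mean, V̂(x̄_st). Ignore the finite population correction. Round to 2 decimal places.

V̂(x̄_st) ≈ 1.27

V̂(x̄_st) = Σ W_h² s_h²/n_h, with W_h = N_h/N and N = 3950:
  stratum 1: (550/3950)²·28.3²/109 = 0.142455
  stratum 2: (1900/3950)²·28.0²/308 = 0.58895
  stratum 3: (300/3950)²·24.3²/48 = 0.070961
  stratum 4: (1200/3950)²·22.4²/98 = 0.47254
V̂(x̄_st) = 1.27491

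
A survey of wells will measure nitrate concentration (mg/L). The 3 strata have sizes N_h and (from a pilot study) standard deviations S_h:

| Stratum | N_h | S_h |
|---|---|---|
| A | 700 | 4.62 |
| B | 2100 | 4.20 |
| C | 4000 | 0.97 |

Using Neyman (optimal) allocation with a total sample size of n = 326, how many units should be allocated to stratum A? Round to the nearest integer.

66

Neyman allocation: n_h = n · N_h S_h / Σ N_i S_i, with n = 326.
  stratum A: N_h·S_h = 700·4.62 = 3234.00
  stratum B: N_h·S_h = 2100·4.20 = 8820.00
  stratum C: N_h·S_h = 4000·0.97 = 3880.00
Σ N_h S_h = 15934.00
n for stratum A = 326·3234.00/15934.00 = 66.166 → 66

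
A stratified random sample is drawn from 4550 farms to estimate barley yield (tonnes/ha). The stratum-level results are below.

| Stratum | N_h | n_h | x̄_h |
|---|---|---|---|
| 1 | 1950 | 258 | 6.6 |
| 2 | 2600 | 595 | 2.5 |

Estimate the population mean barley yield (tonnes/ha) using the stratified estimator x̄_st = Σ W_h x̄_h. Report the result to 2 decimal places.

x̄_st ≈ 4.26

N = Σ N_h = 4550. Stratum weights W_h = N_h/N.
x̄_st = (1950·6.6 + 2600·2.5) / 4550 = 4.2571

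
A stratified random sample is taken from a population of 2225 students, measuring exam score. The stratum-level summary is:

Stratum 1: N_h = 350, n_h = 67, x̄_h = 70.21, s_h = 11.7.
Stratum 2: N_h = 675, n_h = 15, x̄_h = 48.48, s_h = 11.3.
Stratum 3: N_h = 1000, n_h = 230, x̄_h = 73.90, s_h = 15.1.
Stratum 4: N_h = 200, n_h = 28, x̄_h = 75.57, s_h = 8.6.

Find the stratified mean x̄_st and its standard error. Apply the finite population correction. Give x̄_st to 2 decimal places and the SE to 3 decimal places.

x̄_st = Σ W_h x̄_h = (350·70.21 + 675·48.48 + 1000·73.90 + 200·75.57)/2225 = 65.75798
V̂(x̄_st) = Σ W_h² (1 − n_h/N_h) s_h²/n_h, with W_h = N_h/N and N = 2225:
  stratum 1: (350/2225)²·(1 − 67/350)·11.7²/67 = 0.0408782
  stratum 2: (675/2225)²·(1 − 15/675)·11.3²/15 = 0.766043
  stratum 3: (1000/2225)²·(1 − 230/1000)·15.1²/230 = 0.15419
  stratum 4: (200/2225)²·(1 − 28/200)·8.6²/28 = 0.0183543
V̂(x̄_st) = 0.979466
SE(x̄_st) = √0.979466 = 0.98968

x̄_st ≈ 65.76, SE ≈ 0.990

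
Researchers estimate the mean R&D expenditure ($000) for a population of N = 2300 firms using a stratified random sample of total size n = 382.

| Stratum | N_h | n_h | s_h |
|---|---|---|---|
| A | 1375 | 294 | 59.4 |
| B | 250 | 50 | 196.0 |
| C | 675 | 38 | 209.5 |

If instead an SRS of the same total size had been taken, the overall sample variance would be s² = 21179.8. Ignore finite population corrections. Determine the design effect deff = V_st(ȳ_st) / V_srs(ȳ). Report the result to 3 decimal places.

deff ≈ 2.035

V̂(ȳ_st) = Σ W_h² s_h²/n_h, with W_h = N_h/N and N = 2300:
  stratum A: (1375/2300)²·59.4²/294 = 4.28919
  stratum B: (250/2300)²·196.0²/50 = 9.0775
  stratum C: (675/2300)²·209.5²/38 = 99.4801
V_st = 112.847
V_srs = s²/n = 21179.8/382 = 55.4445
deff = V_st / V_srs = 112.847/55.4445 = 2.0353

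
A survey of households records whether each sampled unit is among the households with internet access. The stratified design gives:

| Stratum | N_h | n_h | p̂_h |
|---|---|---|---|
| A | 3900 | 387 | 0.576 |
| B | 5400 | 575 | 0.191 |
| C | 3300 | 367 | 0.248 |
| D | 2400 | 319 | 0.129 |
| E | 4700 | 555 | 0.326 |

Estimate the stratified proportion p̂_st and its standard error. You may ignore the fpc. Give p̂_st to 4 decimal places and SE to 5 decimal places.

p̂_st ≈ 0.3014, SE ≈ 0.00933

N = 19700; stratum weights W_h = N_h/N.
p̂_st = Σ W_h p̂_h = (3900·0.576 + 5400·0.191 + 3300·0.248 + 2400·0.129 + 4700·0.326)/19700 = 0.30142
V̂(p̂_st) = Σ W_h² p̂_h(1−p̂_h)/(n_h−1):
  stratum A: (3900/19700)²·0.576·0.424/386 = 2.47969e-05
  stratum B: (5400/19700)²·0.191·0.809/574 = 2.02267e-05
  stratum C: (3300/19700)²·0.248·0.752/366 = 1.42983e-05
  stratum D: (2400/19700)²·0.129·0.871/318 = 5.2441e-06
  stratum E: (4700/19700)²·0.326·0.674/554 = 2.25752e-05
V̂(p̂_st) = 8.71412e-05; SE = √V̂ = 0.00933494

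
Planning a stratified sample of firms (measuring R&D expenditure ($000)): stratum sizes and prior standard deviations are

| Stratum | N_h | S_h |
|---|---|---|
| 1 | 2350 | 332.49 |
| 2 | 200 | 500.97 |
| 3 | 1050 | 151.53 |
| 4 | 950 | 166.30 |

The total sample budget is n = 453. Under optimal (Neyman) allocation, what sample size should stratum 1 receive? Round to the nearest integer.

Neyman allocation: n_h = n · N_h S_h / Σ N_i S_i, with n = 453.
  stratum 1: N_h·S_h = 2350·332.49 = 781351.50
  stratum 2: N_h·S_h = 200·500.97 = 100194.00
  stratum 3: N_h·S_h = 1050·151.53 = 159106.50
  stratum 4: N_h·S_h = 950·166.30 = 157985.00
Σ N_h S_h = 1198637.00
n for stratum 1 = 453·781351.50/1198637.00 = 295.296 → 295

295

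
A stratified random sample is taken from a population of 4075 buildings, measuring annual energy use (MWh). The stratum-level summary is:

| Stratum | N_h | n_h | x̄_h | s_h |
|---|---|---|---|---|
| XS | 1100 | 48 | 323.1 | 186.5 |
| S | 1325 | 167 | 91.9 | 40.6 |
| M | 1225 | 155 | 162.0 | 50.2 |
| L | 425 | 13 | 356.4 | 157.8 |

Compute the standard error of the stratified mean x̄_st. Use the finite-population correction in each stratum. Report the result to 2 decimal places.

V̂(x̄_st) = Σ W_h² (1 − n_h/N_h) s_h²/n_h, with W_h = N_h/N and N = 4075:
  stratum XS: (1100/4075)²·(1 − 48/1100)·186.5²/48 = 50.4975
  stratum S: (1325/4075)²·(1 − 167/1325)·40.6²/167 = 0.912021
  stratum M: (1225/4075)²·(1 − 155/1225)·50.2²/155 = 1.28334
  stratum L: (425/4075)²·(1 − 13/425)·157.8²/13 = 20.1977
V̂(x̄_st) = 72.8905
SE(x̄_st) = √72.8905 = 8.53759

SE(x̄_st) ≈ 8.54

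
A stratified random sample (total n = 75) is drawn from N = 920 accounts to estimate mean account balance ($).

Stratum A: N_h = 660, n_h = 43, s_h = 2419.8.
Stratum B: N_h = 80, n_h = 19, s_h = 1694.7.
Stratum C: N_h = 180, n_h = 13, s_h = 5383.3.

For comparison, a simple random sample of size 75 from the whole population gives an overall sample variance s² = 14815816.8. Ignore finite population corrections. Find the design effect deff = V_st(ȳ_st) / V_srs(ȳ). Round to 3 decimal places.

deff ≈ 0.793

V̂(ȳ_st) = Σ W_h² s_h²/n_h, with W_h = N_h/N and N = 920:
  stratum A: (660/920)²·2419.8²/43 = 70081.4
  stratum B: (80/920)²·1694.7²/19 = 1142.97
  stratum C: (180/920)²·5383.3²/13 = 85334.2
V_st = 156559
V_srs = s²/n = 14815816.8/75 = 197544
deff = V_st / V_srs = 156559/197544 = 0.7925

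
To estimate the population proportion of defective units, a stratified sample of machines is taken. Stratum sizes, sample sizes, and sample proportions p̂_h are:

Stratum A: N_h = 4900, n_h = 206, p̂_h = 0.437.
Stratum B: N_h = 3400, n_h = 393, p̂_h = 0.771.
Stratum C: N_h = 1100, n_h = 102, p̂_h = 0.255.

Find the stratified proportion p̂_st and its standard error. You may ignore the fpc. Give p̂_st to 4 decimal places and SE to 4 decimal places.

N = 9400; stratum weights W_h = N_h/N.
p̂_st = Σ W_h p̂_h = (4900·0.437 + 3400·0.771 + 1100·0.255)/9400 = 0.53651
V̂(p̂_st) = Σ W_h² p̂_h(1−p̂_h)/(n_h−1):
  stratum A: (4900/9400)²·0.437·0.563/205 = 0.000326116
  stratum B: (3400/9400)²·0.771·0.229/392 = 5.89259e-05
  stratum C: (1100/9400)²·0.255·0.745/101 = 2.57576e-05
V̂(p̂_st) = 0.0004108; SE = √V̂ = 0.0202682

p̂_st ≈ 0.5365, SE ≈ 0.0203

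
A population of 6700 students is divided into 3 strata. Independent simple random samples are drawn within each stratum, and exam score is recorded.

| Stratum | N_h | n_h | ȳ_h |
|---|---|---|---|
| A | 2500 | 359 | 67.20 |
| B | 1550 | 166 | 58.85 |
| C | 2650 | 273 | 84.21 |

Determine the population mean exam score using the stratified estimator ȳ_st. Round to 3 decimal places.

N = Σ N_h = 6700. Stratum weights W_h = N_h/N.
ȳ_st = (2500·67.20 + 1550·58.85 + 2650·84.21) / 6700 = 71.99612

ȳ_st ≈ 71.996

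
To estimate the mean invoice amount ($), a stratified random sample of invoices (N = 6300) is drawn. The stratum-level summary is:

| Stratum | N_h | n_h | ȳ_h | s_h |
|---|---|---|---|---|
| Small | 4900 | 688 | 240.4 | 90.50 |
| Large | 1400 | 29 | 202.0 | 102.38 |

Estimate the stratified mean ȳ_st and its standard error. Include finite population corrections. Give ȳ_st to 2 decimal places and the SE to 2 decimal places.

ȳ_st = Σ W_h ȳ_h = (4900·240.4 + 1400·202.0)/6300 = 231.86667
V̂(ȳ_st) = Σ W_h² (1 − n_h/N_h) s_h²/n_h, with W_h = N_h/N and N = 6300:
  stratum Small: (4900/6300)²·(1 − 688/4900)·90.50²/688 = 6.19031
  stratum Large: (1400/6300)²·(1 − 29/1400)·102.38²/29 = 17.479
V̂(ȳ_st) = 23.6693
SE(ȳ_st) = √23.6693 = 4.86511

ȳ_st ≈ 231.87, SE ≈ 4.87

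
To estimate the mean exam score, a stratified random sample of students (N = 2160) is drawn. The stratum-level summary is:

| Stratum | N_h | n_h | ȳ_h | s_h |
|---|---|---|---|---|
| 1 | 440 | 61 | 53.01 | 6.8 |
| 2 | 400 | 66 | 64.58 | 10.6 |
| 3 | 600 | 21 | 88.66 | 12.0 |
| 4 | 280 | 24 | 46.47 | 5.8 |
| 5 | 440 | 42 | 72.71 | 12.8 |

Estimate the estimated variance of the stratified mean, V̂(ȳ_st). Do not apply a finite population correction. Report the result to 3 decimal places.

V̂(ȳ_st) = Σ W_h² s_h²/n_h, with W_h = N_h/N and N = 2160:
  stratum 1: (440/2160)²·6.8²/61 = 0.0314547
  stratum 2: (400/2160)²·10.6²/66 = 0.0583822
  stratum 3: (600/2160)²·12.0²/21 = 0.529101
  stratum 4: (280/2160)²·5.8²/24 = 0.0235534
  stratum 5: (440/2160)²·12.8²/42 = 0.161871
V̂(ȳ_st) = 0.804362

V̂(ȳ_st) ≈ 0.804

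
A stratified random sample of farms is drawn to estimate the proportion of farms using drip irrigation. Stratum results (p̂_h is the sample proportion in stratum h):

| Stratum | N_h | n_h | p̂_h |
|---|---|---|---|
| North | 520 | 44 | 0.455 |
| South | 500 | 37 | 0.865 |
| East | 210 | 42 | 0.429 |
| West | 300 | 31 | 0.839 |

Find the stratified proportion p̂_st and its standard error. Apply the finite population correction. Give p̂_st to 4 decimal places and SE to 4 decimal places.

p̂_st ≈ 0.6607, SE ≈ 0.0343

N = 1530; stratum weights W_h = N_h/N.
p̂_st = Σ W_h p̂_h = (520·0.455 + 500·0.865 + 210·0.429 + 300·0.839)/1530 = 0.66071
V̂(p̂_st) = Σ W_h² (1 − n_h/N_h) p̂_h(1−p̂_h)/(n_h−1):
  stratum North: (520/1530)²·(1 − 44/520)·0.455·0.545/43 = 0.000609771
  stratum South: (500/1530)²·(1 − 37/500)·0.865·0.135/36 = 0.000320786
  stratum East: (210/1530)²·(1 − 42/210)·0.429·0.571/41 = 9.00441e-05
  stratum West: (300/1530)²·(1 − 31/300)·0.839·0.161/30 = 0.000155223
V̂(p̂_st) = 0.00117582; SE = √V̂ = 0.0342903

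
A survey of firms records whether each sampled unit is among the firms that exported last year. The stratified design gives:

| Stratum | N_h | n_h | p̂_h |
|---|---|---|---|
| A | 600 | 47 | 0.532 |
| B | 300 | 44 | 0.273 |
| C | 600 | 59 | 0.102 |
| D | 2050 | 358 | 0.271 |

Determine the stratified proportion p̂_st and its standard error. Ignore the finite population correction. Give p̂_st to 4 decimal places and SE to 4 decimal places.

N = 3550; stratum weights W_h = N_h/N.
p̂_st = Σ W_h p̂_h = (600·0.532 + 300·0.273 + 600·0.102 + 2050·0.271)/3550 = 0.28672
V̂(p̂_st) = Σ W_h² p̂_h(1−p̂_h)/(n_h−1):
  stratum A: (600/3550)²·0.532·0.468/46 = 0.000154613
  stratum B: (300/3550)²·0.273·0.727/43 = 3.29621e-05
  stratum C: (600/3550)²·0.102·0.898/58 = 4.51122e-05
  stratum D: (2050/3550)²·0.271·0.729/357 = 0.000184535
V̂(p̂_st) = 0.000417222; SE = √V̂ = 0.020426

p̂_st ≈ 0.2867, SE ≈ 0.0204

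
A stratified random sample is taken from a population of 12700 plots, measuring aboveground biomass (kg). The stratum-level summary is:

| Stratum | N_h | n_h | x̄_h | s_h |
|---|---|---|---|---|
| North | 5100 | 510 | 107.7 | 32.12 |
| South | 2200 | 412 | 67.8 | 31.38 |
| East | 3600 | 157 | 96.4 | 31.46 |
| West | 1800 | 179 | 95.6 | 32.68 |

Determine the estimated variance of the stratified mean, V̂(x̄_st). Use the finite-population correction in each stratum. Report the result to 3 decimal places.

V̂(x̄_st) ≈ 0.944

V̂(x̄_st) = Σ W_h² (1 − n_h/N_h) s_h²/n_h, with W_h = N_h/N and N = 12700:
  stratum North: (5100/12700)²·(1 − 510/5100)·32.12²/510 = 0.2936
  stratum South: (2200/12700)²·(1 − 412/2200)·31.38²/412 = 0.0582896
  stratum East: (3600/12700)²·(1 − 157/3600)·31.46²/157 = 0.484451
  stratum West: (1800/12700)²·(1 − 179/1800)·32.68²/179 = 0.107934
V̂(x̄_st) = 0.944275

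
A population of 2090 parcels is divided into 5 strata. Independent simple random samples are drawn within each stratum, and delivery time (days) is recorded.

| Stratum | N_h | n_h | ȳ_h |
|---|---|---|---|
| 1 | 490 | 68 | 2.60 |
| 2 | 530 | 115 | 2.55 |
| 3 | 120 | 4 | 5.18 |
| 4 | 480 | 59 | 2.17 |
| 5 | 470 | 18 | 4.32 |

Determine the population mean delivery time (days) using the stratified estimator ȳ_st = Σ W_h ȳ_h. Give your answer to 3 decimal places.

ȳ_st ≈ 3.023

N = Σ N_h = 2090. Stratum weights W_h = N_h/N.
ȳ_st = (490·2.60 + 530·2.55 + 120·5.18 + 480·2.17 + 470·4.32) / 2090 = 3.02349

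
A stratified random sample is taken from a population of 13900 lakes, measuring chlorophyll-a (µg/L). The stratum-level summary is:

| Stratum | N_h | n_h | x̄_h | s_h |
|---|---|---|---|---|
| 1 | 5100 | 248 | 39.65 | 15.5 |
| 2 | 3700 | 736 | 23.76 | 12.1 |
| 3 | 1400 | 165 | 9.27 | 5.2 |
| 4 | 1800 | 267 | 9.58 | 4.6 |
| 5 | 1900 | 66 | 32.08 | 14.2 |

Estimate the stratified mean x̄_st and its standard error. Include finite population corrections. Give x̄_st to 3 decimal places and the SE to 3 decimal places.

x̄_st ≈ 27.432, SE ≈ 0.439

x̄_st = Σ W_h x̄_h = (5100·39.65 + 3700·23.76 + 1400·9.27 + 1800·9.58 + 1900·32.08)/13900 = 27.43173
V̂(x̄_st) = Σ W_h² (1 − n_h/N_h) s_h²/n_h, with W_h = N_h/N and N = 13900:
  stratum 1: (5100/13900)²·(1 − 248/5100)·15.5²/248 = 0.124072
  stratum 2: (3700/13900)²·(1 − 736/3700)·12.1²/736 = 0.0112913
  stratum 3: (1400/13900)²·(1 − 165/1400)·5.2²/165 = 0.00146652
  stratum 4: (1800/13900)²·(1 − 267/1800)·4.6²/267 = 0.00113185
  stratum 5: (1900/13900)²·(1 − 66/1900)·14.2²/66 = 0.0551006
V̂(x̄_st) = 0.193062
SE(x̄_st) = √0.193062 = 0.439388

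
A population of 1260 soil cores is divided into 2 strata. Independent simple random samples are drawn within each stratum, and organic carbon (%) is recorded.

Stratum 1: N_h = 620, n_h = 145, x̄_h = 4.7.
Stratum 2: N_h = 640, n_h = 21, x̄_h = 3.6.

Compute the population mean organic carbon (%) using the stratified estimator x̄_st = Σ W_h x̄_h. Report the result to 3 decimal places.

x̄_st ≈ 4.141

N = Σ N_h = 1260. Stratum weights W_h = N_h/N.
x̄_st = (620·4.7 + 640·3.6) / 1260 = 4.14127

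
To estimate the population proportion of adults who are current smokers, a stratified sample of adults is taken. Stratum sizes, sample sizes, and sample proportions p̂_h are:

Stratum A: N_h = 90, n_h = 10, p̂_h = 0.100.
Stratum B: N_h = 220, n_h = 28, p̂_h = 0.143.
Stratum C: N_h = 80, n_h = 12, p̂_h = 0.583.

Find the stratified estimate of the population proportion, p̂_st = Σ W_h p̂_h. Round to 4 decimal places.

N = 390; stratum weights W_h = N_h/N.
p̂_st = Σ W_h p̂_h = (90·0.100 + 220·0.143 + 80·0.583)/390 = 0.22333

p̂_st ≈ 0.2233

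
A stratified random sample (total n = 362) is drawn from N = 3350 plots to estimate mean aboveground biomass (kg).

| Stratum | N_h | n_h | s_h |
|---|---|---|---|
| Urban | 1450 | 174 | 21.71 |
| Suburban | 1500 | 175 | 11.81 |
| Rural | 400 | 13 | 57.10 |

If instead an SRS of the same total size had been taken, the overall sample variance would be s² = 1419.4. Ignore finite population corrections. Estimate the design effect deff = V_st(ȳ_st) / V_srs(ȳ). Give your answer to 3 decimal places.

deff ≈ 1.082

V̂(ȳ_st) = Σ W_h² s_h²/n_h, with W_h = N_h/N and N = 3350:
  stratum Urban: (1450/3350)²·21.71²/174 = 0.507477
  stratum Suburban: (1500/3350)²·11.81²/175 = 0.159792
  stratum Rural: (400/3350)²·57.10²/13 = 3.57568
V_st = 4.24295
V_srs = s²/n = 1419.4/362 = 3.92099
deff = V_st / V_srs = 4.24295/3.92099 = 1.0821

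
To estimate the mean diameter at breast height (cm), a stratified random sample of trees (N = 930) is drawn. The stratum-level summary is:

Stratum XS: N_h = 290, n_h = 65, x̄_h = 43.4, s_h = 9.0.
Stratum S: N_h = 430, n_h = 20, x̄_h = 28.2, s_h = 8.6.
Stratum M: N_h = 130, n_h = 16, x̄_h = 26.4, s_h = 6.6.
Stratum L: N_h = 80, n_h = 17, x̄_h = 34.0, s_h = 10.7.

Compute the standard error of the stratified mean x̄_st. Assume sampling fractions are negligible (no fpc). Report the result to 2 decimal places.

SE(x̄_st) ≈ 1.01

V̂(x̄_st) = Σ W_h² s_h²/n_h, with W_h = N_h/N and N = 930:
  stratum XS: (290/930)²·9.0²/65 = 0.121172
  stratum S: (430/930)²·8.6²/20 = 0.790566
  stratum M: (130/930)²·6.6²/16 = 0.0531972
  stratum L: (80/930)²·10.7²/17 = 0.0498348
V̂(x̄_st) = 1.01477
SE(x̄_st) = √1.01477 = 1.00736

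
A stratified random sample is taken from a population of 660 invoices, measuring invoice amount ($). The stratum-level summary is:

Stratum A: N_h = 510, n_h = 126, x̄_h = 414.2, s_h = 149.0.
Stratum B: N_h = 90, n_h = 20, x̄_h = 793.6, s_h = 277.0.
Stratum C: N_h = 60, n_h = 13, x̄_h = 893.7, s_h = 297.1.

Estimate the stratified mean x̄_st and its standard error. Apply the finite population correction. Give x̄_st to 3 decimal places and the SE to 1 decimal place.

x̄_st ≈ 509.527, SE ≈ 13.4

x̄_st = Σ W_h x̄_h = (510·414.2 + 90·793.6 + 60·893.7)/660 = 509.52727
V̂(x̄_st) = Σ W_h² (1 − n_h/N_h) s_h²/n_h, with W_h = N_h/N and N = 660:
  stratum A: (510/660)²·(1 − 126/510)·149.0²/126 = 79.2165
  stratum B: (90/660)²·(1 − 20/90)·277.0²/20 = 55.4858
  stratum C: (60/660)²·(1 − 13/60)·297.1²/13 = 43.9565
V̂(x̄_st) = 178.659
SE(x̄_st) = √178.659 = 13.3663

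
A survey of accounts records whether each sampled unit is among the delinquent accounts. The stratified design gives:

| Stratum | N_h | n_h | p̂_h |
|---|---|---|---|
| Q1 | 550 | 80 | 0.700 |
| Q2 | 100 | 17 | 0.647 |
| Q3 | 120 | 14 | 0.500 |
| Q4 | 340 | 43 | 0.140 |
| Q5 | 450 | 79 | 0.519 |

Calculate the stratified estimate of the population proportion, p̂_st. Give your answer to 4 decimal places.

p̂_st ≈ 0.5070

N = 1560; stratum weights W_h = N_h/N.
p̂_st = Σ W_h p̂_h = (550·0.700 + 100·0.647 + 120·0.500 + 340·0.140 + 450·0.519)/1560 = 0.50696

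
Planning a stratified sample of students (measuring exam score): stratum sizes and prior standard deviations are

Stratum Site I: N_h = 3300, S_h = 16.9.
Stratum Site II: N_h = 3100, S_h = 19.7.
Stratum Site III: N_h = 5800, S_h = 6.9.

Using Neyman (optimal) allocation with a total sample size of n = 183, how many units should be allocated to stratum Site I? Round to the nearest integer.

Neyman allocation: n_h = n · N_h S_h / Σ N_i S_i, with n = 183.
  stratum Site I: N_h·S_h = 3300·16.9 = 55770.00
  stratum Site II: N_h·S_h = 3100·19.7 = 61070.00
  stratum Site III: N_h·S_h = 5800·6.9 = 40020.00
Σ N_h S_h = 156860.00
n for stratum Site I = 183·55770.00/156860.00 = 65.064 → 65

65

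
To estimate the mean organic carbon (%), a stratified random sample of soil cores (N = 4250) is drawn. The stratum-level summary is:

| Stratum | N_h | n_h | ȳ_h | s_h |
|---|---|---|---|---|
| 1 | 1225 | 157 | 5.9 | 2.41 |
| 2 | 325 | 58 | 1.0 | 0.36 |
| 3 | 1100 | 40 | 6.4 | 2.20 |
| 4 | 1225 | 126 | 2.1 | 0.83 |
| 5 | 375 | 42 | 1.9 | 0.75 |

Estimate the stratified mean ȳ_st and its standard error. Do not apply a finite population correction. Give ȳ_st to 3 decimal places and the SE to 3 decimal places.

ȳ_st ≈ 4.206, SE ≈ 0.108

ȳ_st = Σ W_h ȳ_h = (1225·5.9 + 325·1.0 + 1100·6.4 + 1225·2.1 + 375·1.9)/4250 = 4.20647
V̂(ȳ_st) = Σ W_h² s_h²/n_h, with W_h = N_h/N and N = 4250:
  stratum 1: (1225/4250)²·2.41²/157 = 0.00307347
  stratum 2: (325/4250)²·0.36²/58 = 1.30667e-05
  stratum 3: (1100/4250)²·2.20²/40 = 0.00810574
  stratum 4: (1225/4250)²·0.83²/126 = 0.000454234
  stratum 5: (375/4250)²·0.75²/42 = 0.00010427
V̂(ȳ_st) = 0.0117508
SE(ȳ_st) = √0.0117508 = 0.108401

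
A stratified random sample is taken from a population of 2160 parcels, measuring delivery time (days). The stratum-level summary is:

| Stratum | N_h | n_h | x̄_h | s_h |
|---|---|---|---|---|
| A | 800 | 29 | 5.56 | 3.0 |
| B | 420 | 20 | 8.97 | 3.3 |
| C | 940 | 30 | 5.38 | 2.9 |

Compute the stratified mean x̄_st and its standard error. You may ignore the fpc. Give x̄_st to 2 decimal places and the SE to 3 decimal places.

x̄_st = Σ W_h x̄_h = (800·5.56 + 420·8.97 + 940·5.38)/2160 = 6.14472
V̂(x̄_st) = Σ W_h² s_h²/n_h, with W_h = N_h/N and N = 2160:
  stratum A: (800/2160)²·3.0²/29 = 0.0425713
  stratum B: (420/2160)²·3.3²/20 = 0.0205868
  stratum C: (940/2160)²·2.9²/30 = 0.0530912
V̂(x̄_st) = 0.116249
SE(x̄_st) = √0.116249 = 0.340954

x̄_st ≈ 6.14, SE ≈ 0.341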